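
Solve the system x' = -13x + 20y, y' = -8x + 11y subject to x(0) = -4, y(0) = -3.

Coefficient matrix A = [[-13, 20], [-8, 11]].
Characteristic polynomial det(A - λI) = λ^2 + 2λ + 17 = 0.
Eigenvalues λ = -1 ± 4i (complex conjugate pair).
For λ=-1+4i: an eigenvector is (-1,-1) - i(-2,-1) = (-1 + 2i, -1 + i).
A real fundamental pair from Re and Im of e^((-1+4i)t)v: X_1 = e^(-t)(cos(4t)·(-1,-1) + sin(4t)·(-2,-1)), X_2 = e^(-t)(sin(4t)·(-1,-1) - cos(4t)·(-2,-1)).
General solution: C_1X_1 + C_2X_2.
Applying x(0)=-4, y(0)=-3 gives C_1=2, C_2=-1.

x(t) = -3e^(-t)sin(4t) - 4e^(-t)cos(4t), y(t) = -e^(-t)sin(4t) - 3e^(-t)cos(4t)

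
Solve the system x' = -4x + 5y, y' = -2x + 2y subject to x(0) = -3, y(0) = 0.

x(t) = 9e^(-t)sin(t) - 3e^(-t)cos(t), y(t) = 6e^(-t)sin(t)

Coefficient matrix A = [[-4, 5], [-2, 2]].
Characteristic polynomial det(A - λI) = λ^2 + 2λ + 2 = 0.
Eigenvalues λ = -1 ± i (complex conjugate pair).
For λ=-1+i: an eigenvector is (2,1) - i(-1,-1) = (2 + i, 1 + i).
A real fundamental pair from Re and Im of e^((-1+i)t)v: X_1 = e^(-t)(cos(t)·(2,1) + sin(t)·(-1,-1)), X_2 = e^(-t)(sin(t)·(2,1) - cos(t)·(-1,-1)).
General solution: K_1X_1 + K_2X_2.
Applying x(0)=-3, y(0)=0 gives K_1=-3, K_2=3.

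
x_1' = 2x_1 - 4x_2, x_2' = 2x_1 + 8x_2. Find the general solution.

x_1(t) = K_1e^(6t) - 2K_2e^(4t), x_2(t) = -K_1e^(6t) + K_2e^(4t)

Coefficient matrix A = [[2, -4], [2, 8]].
Characteristic polynomial det(A - λI) = λ^2 - 10λ + 24 = 0.
Eigenvalues λ = 6, 4.
For λ=6: (A-λI) row 1 is [-4, -4], so an eigenvector is (1, -1).
For λ=4: (A-λI) row 1 is [-2, -4], so an eigenvector is (-2, 1).
General solution: K_1e^(6t)(1,-1) + K_2e^(4t)(-2,1).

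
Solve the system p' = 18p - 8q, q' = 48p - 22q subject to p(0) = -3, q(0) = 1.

Coefficient matrix A = [[18, -8], [48, -22]].
Characteristic polynomial det(A - λI) = λ^2 + 4λ - 12 = 0.
Eigenvalues λ = -6, 2.
For λ=-6: (A-λI) row 1 is [24, -8], so an eigenvector is (1, 3).
For λ=2: (A-λI) row 1 is [16, -8], so an eigenvector is (-1, -2).
General solution: K_1e^(-6t)(1,3) + K_2e^(2t)(-1,-2).
Applying p(0)=-3, q(0)=1 gives K_1=7, K_2=10.

p(t) = -10e^(2t) + 7e^(-6t), q(t) = -20e^(2t) + 21e^(-6t)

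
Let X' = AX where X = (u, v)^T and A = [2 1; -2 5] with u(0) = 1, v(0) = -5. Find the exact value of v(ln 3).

A = [[2,1],[-2,5]]; eigenvalues λ = 3, 4.
Eigenvectors: (-1,-1) for λ=3, (1,2) for λ=4.
From the initial condition, c_1 = -7, c_2 = -6.
v(ln 3) = (-7)(3^3)(-1) + (-6)(3^4)(2) = -783.

-783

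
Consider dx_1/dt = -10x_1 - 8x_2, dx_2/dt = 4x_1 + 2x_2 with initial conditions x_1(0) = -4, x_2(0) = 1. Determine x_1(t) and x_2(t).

Coefficient matrix A = [[-10, -8], [4, 2]].
Characteristic polynomial det(A - λI) = λ^2 + 8λ + 12 = 0.
Eigenvalues λ = -6, -2.
For λ=-6: (A-λI) row 1 is [-4, -8], so an eigenvector is (2, -1).
For λ=-2: (A-λI) row 1 is [-8, -8], so an eigenvector is (-1, 1).
General solution: C_1e^(-6t)(2,-1) + C_2e^(-2t)(-1,1).
Applying x_1(0)=-4, x_2(0)=1 gives C_1=-3, C_2=-2.

x_1(t) = 2e^(-2t) - 6e^(-6t), x_2(t) = -2e^(-2t) + 3e^(-6t)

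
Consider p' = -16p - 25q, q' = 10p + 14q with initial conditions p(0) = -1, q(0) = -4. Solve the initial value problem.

Coefficient matrix A = [[-16, -25], [10, 14]].
Characteristic polynomial det(A - λI) = λ^2 + 2λ + 26 = 0.
Eigenvalues λ = -1 ± 5i (complex conjugate pair).
For λ=-1+5i: an eigenvector is (2,-1) - i(-1,1) = (2 + i, -1 - i).
A real fundamental pair from Re and Im of e^((-1+5i)t)v: X_1 = e^(-t)(cos(5t)·(2,-1) + sin(5t)·(-1,1)), X_2 = e^(-t)(sin(5t)·(2,-1) - cos(5t)·(-1,1)).
General solution: K_1X_1 + K_2X_2.
Applying p(0)=-1, q(0)=-4 gives K_1=-5, K_2=9.

p(t) = 23e^(-t)sin(5t) - e^(-t)cos(5t), q(t) = -14e^(-t)sin(5t) - 4e^(-t)cos(5t)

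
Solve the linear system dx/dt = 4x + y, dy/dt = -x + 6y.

x(t) = -c_1e^(5t) - c_2te^(5t) - 2c_2e^(5t), y(t) = -c_1e^(5t) - c_2te^(5t) - 3c_2e^(5t)

Coefficient matrix A = [[4, 1], [-1, 6]].
Characteristic polynomial det(A - λI) = λ^2 - 10λ + 25 = 0.
Single eigenvalue λ = 5 with algebraic multiplicity 2.
Eigenvector v = (-1,-1); generalized eigenvector w with (A-λI)w=v is (-2,-3).
General solution: e^(5t)[c_1·v + c_2·(t·v + w)].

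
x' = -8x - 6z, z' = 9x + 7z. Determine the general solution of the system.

x(t) = c_1e^(-2t) + 2c_2e^(t), z(t) = -c_1e^(-2t) - 3c_2e^(t)

Coefficient matrix A = [[-8, -6], [9, 7]].
Characteristic polynomial det(A - λI) = λ^2 + λ - 2 = 0.
Eigenvalues λ = -2, 1.
For λ=-2: (A-λI) row 1 is [-6, -6], so an eigenvector is (1, -1).
For λ=1: (A-λI) row 1 is [-9, -6], so an eigenvector is (2, -3).
General solution: c_1e^(-2t)(1,-1) + c_2e^(t)(2,-3).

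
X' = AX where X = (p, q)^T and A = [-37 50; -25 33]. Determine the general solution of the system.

p(t) = -3c_1e^(-2t)sin(5t) - c_1e^(-2t)cos(5t) - c_2e^(-2t)sin(5t) + 3c_2e^(-2t)cos(5t), q(t) = -2c_1e^(-2t)sin(5t) - c_1e^(-2t)cos(5t) - c_2e^(-2t)sin(5t) + 2c_2e^(-2t)cos(5t)

Coefficient matrix A = [[-37, 50], [-25, 33]].
Characteristic polynomial det(A - λI) = λ^2 + 4λ + 29 = 0.
Eigenvalues λ = -2 ± 5i (complex conjugate pair).
For λ=-2+5i: an eigenvector is (-1,-1) - i(-3,-2) = (-1 + 3i, -1 + 2i).
A real fundamental pair from Re and Im of e^((-2+5i)t)v: X_1 = e^(-2t)(cos(5t)·(-1,-1) + sin(5t)·(-3,-2)), X_2 = e^(-2t)(sin(5t)·(-1,-1) - cos(5t)·(-3,-2)).
General solution: c_1X_1 + c_2X_2.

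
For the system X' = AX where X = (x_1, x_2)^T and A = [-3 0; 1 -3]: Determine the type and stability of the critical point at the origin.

stable improper node

A = [[-3,0],[1,-3]]; det(A-λI) = λ^2 + 6λ + 9.
repeated λ = -3 with a single eigenvector.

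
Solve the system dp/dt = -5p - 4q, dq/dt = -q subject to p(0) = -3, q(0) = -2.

Coefficient matrix A = [[-5, -4], [0, -1]].
Characteristic polynomial det(A - λI) = λ^2 + 6λ + 5 = 0.
Eigenvalues λ = -5, -1.
For λ=-5: (A-λI) row 1 is [0, -4], so an eigenvector is (1, 0).
For λ=-1: (A-λI) row 1 is [-4, -4], so an eigenvector is (-1, 1).
General solution: C_1e^(-5t)(1,0) + C_2e^(-t)(-1,1).
Applying p(0)=-3, q(0)=-2 gives C_1=-5, C_2=-2.

p(t) = 2e^(-t) - 5e^(-5t), q(t) = -2e^(-t)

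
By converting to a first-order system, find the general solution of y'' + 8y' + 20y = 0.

y(t) = c_1e^(-4t)cos(2t) + c_2e^(-4t)sin(2t)

Let x_1 = y, x_2 = y'. Then x_1' = x_2 and x_2' = -20x_1 - 8x_2.
A = [[0,1],[-20,-8]]; det(A-λI) = λ^2 + 8λ + 20.
Eigenvalues λ = -4 ± 2i.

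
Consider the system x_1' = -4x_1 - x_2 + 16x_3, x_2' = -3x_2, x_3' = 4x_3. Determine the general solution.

x_1(t) = c_1e^(-4t) - c_2e^(-3t) + 2c_3e^(4t), x_2(t) = c_2e^(-3t), x_3(t) = c_3e^(4t)

Coefficient matrix A = [[-4, -1, 16], [0, -3, 0], [0, 0, 4]].
det(A - λI) = 0 gives eigenvalues λ = -4, -3, 4.
For λ=-4: eigenvector (1,0,0).
For λ=-3: eigenvector (-1,1,0).
For λ=4: eigenvector (2,0,1).
General solution: c_1e^(-4t)(1,0,0) + c_2e^(-3t)(-1,1,0) + c_3e^(4t)(2,0,1).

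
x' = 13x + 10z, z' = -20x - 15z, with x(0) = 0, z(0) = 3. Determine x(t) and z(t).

Coefficient matrix A = [[13, 10], [-20, -15]].
Characteristic polynomial det(A - λI) = λ^2 + 2λ + 5 = 0.
Eigenvalues λ = -1 ± 2i (complex conjugate pair).
For λ=-1+2i: an eigenvector is (-2,3) - i(1,-1) = (-2 - i, 3 + i).
A real fundamental pair from Re and Im of e^((-1+2i)t)v: X_1 = e^(-t)(cos(2t)·(-2,3) + sin(2t)·(1,-1)), X_2 = e^(-t)(sin(2t)·(-2,3) - cos(2t)·(1,-1)).
General solution: C_1X_1 + C_2X_2.
Applying x(0)=0, z(0)=3 gives C_1=3, C_2=-6.

x(t) = 15e^(-t)sin(2t), z(t) = -21e^(-t)sin(2t) + 3e^(-t)cos(2t)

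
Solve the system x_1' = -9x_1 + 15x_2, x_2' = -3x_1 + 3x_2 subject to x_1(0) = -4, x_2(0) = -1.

x_1(t) = 3e^(-3t)sin(3t) - 4e^(-3t)cos(3t), x_2(t) = 2e^(-3t)sin(3t) - e^(-3t)cos(3t)

Coefficient matrix A = [[-9, 15], [-3, 3]].
Characteristic polynomial det(A - λI) = λ^2 + 6λ + 18 = 0.
Eigenvalues λ = -3 ± 3i (complex conjugate pair).
For λ=-3+3i: an eigenvector is (-1,0) - i(2,1) = (-1 - 2i, 0 - i).
A real fundamental pair from Re and Im of e^((-3+3i)t)v: X_1 = e^(-3t)(cos(3t)·(-1,0) + sin(3t)·(2,1)), X_2 = e^(-3t)(sin(3t)·(-1,0) - cos(3t)·(2,1)).
General solution: K_1X_1 + K_2X_2.
Applying x_1(0)=-4, x_2(0)=-1 gives K_1=2, K_2=1.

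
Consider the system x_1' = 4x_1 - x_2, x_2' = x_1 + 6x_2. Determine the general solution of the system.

x_1(t) = c_1e^(5t) + c_2te^(5t) - 3c_2e^(5t), x_2(t) = -c_1e^(5t) - c_2te^(5t) + 2c_2e^(5t)

Coefficient matrix A = [[4, -1], [1, 6]].
Characteristic polynomial det(A - λI) = λ^2 - 10λ + 25 = 0.
Single eigenvalue λ = 5 with algebraic multiplicity 2.
Eigenvector v = (1,-1); generalized eigenvector w with (A-λI)w=v is (-3,2).
General solution: e^(5t)[c_1·v + c_2·(t·v + w)].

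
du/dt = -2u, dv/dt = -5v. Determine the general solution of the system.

Coefficient matrix A = [[-2, 0], [0, -5]].
Characteristic polynomial det(A - λI) = λ^2 + 7λ + 10 = 0.
Eigenvalues λ = -5, -2.
For λ=-5: (A-λI) row 1 is [3, 0], so an eigenvector is (0, 1).
For λ=-2: (A-λI) row 2 is [0, -3], so an eigenvector is (-1, 0).
General solution: C_1e^(-5t)(0,1) + C_2e^(-2t)(-1,0).

u(t) = -C_2e^(-2t), v(t) = C_1e^(-5t)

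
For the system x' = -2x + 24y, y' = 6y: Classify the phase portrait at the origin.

A = [[-2,24],[0,6]]; det(A-λI) = λ^2 - 4λ - 12.
λ = -2, 6: opposite signs.

saddle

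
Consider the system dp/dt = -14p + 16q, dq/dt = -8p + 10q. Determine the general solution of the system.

p(t) = -c_1e^(2t) - 2c_2e^(-6t), q(t) = -c_1e^(2t) - c_2e^(-6t)

Coefficient matrix A = [[-14, 16], [-8, 10]].
Characteristic polynomial det(A - λI) = λ^2 + 4λ - 12 = 0.
Eigenvalues λ = 2, -6.
For λ=2: (A-λI) row 1 is [-16, 16], so an eigenvector is (-1, -1).
For λ=-6: (A-λI) row 1 is [-8, 16], so an eigenvector is (-2, -1).
General solution: c_1e^(2t)(-1,-1) + c_2e^(-6t)(-2,-1).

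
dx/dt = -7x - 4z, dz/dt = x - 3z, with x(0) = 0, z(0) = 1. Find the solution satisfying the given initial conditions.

x(t) = -4te^(-5t), z(t) = 2te^(-5t) + e^(-5t)

Coefficient matrix A = [[-7, -4], [1, -3]].
Characteristic polynomial det(A - λI) = λ^2 + 10λ + 25 = 0.
Single eigenvalue λ = -5 with algebraic multiplicity 2.
Eigenvector v = (-2,1); generalized eigenvector w with (A-λI)w=v is (1,0).
General solution: e^(-5t)[C_1·v + C_2·(t·v + w)].
Applying x(0)=0, z(0)=1 gives C_1=1, C_2=2.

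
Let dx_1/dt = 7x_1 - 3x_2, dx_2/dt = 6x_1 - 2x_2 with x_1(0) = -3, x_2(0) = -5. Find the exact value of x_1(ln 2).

-20

A = [[7,-3],[6,-2]]; eigenvalues λ = 4, 1.
Eigenvectors: (1,1) for λ=4, (-1,-2) for λ=1.
From the initial condition, c_1 = -1, c_2 = 2.
x_1(ln 2) = (-1)(2^4)(1) + (2)(2^1)(-1) = -20.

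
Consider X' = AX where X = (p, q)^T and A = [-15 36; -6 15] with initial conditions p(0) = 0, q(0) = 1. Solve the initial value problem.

Coefficient matrix A = [[-15, 36], [-6, 15]].
Characteristic polynomial det(A - λI) = λ^2 - 9 = 0.
Eigenvalues λ = 3, -3.
For λ=3: (A-λI) row 1 is [-18, 36], so an eigenvector is (2, 1).
For λ=-3: (A-λI) row 1 is [-12, 36], so an eigenvector is (-3, -1).
General solution: c_1e^(3t)(2,1) + c_2e^(-3t)(-3,-1).
Applying p(0)=0, q(0)=1 gives c_1=3, c_2=2.

p(t) = 6e^(3t) - 6e^(-3t), q(t) = 3e^(3t) - 2e^(-3t)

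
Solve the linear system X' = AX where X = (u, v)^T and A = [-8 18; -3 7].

Coefficient matrix A = [[-8, 18], [-3, 7]].
Characteristic polynomial det(A - λI) = λ^2 + λ - 2 = 0.
Eigenvalues λ = 1, -2.
For λ=1: (A-λI) row 1 is [-9, 18], so an eigenvector is (2, 1).
For λ=-2: (A-λI) row 1 is [-6, 18], so an eigenvector is (-3, -1).
General solution: C_1e^(t)(2,1) + C_2e^(-2t)(-3,-1).

u(t) = 2C_1e^(t) - 3C_2e^(-2t), v(t) = C_1e^(t) - C_2e^(-2t)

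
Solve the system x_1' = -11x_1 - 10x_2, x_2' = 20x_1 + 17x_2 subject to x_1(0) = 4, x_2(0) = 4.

x_1(t) = -48e^(3t)sin(2t) + 4e^(3t)cos(2t), x_2(t) = 68e^(3t)sin(2t) + 4e^(3t)cos(2t)

Coefficient matrix A = [[-11, -10], [20, 17]].
Characteristic polynomial det(A - λI) = λ^2 - 6λ + 13 = 0.
Eigenvalues λ = 3 ± 2i (complex conjugate pair).
For λ=3+2i: an eigenvector is (-1,1) - i(2,-3) = (-1 - 2i, 1 + 3i).
A real fundamental pair from Re and Im of e^((3+2i)t)v: X_1 = e^(3t)(cos(2t)·(-1,1) + sin(2t)·(2,-3)), X_2 = e^(3t)(sin(2t)·(-1,1) - cos(2t)·(2,-3)).
General solution: K_1X_1 + K_2X_2.
Applying x_1(0)=4, x_2(0)=4 gives K_1=-20, K_2=8.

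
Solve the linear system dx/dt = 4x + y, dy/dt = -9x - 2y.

Coefficient matrix A = [[4, 1], [-9, -2]].
Characteristic polynomial det(A - λI) = λ^2 - 2λ + 1 = 0.
Single eigenvalue λ = 1 with algebraic multiplicity 2.
Eigenvector v = (1,-3); generalized eigenvector w with (A-λI)w=v is (1,-2).
General solution: e^(t)[c_1·v + c_2·(t·v + w)].

x(t) = c_1e^(t) + c_2te^(t) + c_2e^(t), y(t) = -3c_1e^(t) - 3c_2te^(t) - 2c_2e^(t)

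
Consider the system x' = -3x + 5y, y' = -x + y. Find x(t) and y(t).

x(t) = c_1e^(-t)sin(t) + 2c_1e^(-t)cos(t) + 2c_2e^(-t)sin(t) - c_2e^(-t)cos(t), y(t) = c_1e^(-t)cos(t) + c_2e^(-t)sin(t)

Coefficient matrix A = [[-3, 5], [-1, 1]].
Characteristic polynomial det(A - λI) = λ^2 + 2λ + 2 = 0.
Eigenvalues λ = -1 ± i (complex conjugate pair).
For λ=-1+i: an eigenvector is (2,1) - i(1,0) = (2 - i, 1).
A real fundamental pair from Re and Im of e^((-1+i)t)v: X_1 = e^(-t)(cos(t)·(2,1) + sin(t)·(1,0)), X_2 = e^(-t)(sin(t)·(2,1) - cos(t)·(1,0)).
General solution: c_1X_1 + c_2X_2.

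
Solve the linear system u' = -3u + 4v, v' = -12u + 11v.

u(t) = -2C_1e^(3t) + C_2e^(5t), v(t) = -3C_1e^(3t) + 2C_2e^(5t)

Coefficient matrix A = [[-3, 4], [-12, 11]].
Characteristic polynomial det(A - λI) = λ^2 - 8λ + 15 = 0.
Eigenvalues λ = 3, 5.
For λ=3: (A-λI) row 1 is [-6, 4], so an eigenvector is (-2, -3).
For λ=5: (A-λI) row 1 is [-8, 4], so an eigenvector is (1, 2).
General solution: C_1e^(3t)(-2,-3) + C_2e^(5t)(1,2).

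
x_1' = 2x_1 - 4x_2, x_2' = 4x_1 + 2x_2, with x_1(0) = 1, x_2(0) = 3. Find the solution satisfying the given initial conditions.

x_1(t) = -3e^(2t)sin(4t) + e^(2t)cos(4t), x_2(t) = e^(2t)sin(4t) + 3e^(2t)cos(4t)

Coefficient matrix A = [[2, -4], [4, 2]].
Characteristic polynomial det(A - λI) = λ^2 - 4λ + 20 = 0.
Eigenvalues λ = 2 ± 4i (complex conjugate pair).
For λ=2+4i: an eigenvector is (0,1) - i(-1,0) = (0 + i, 1).
A real fundamental pair from Re and Im of e^((2+4i)t)v: X_1 = e^(2t)(cos(4t)·(0,1) + sin(4t)·(-1,0)), X_2 = e^(2t)(sin(4t)·(0,1) - cos(4t)·(-1,0)).
General solution: C_1X_1 + C_2X_2.
Applying x_1(0)=1, x_2(0)=3 gives C_1=3, C_2=1.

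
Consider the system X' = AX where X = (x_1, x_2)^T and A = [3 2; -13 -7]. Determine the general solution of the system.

x_1(t) = -C_1e^(-2t)sin(t) + C_1e^(-2t)cos(t) + C_2e^(-2t)sin(t) + C_2e^(-2t)cos(t), x_2(t) = 2C_1e^(-2t)sin(t) - 3C_1e^(-2t)cos(t) - 3C_2e^(-2t)sin(t) - 2C_2e^(-2t)cos(t)

Coefficient matrix A = [[3, 2], [-13, -7]].
Characteristic polynomial det(A - λI) = λ^2 + 4λ + 5 = 0.
Eigenvalues λ = -2 ± i (complex conjugate pair).
For λ=-2+i: an eigenvector is (1,-3) - i(-1,2) = (1 + i, -3 - 2i).
A real fundamental pair from Re and Im of e^((-2+i)t)v: X_1 = e^(-2t)(cos(t)·(1,-3) + sin(t)·(-1,2)), X_2 = e^(-2t)(sin(t)·(1,-3) - cos(t)·(-1,2)).
General solution: C_1X_1 + C_2X_2.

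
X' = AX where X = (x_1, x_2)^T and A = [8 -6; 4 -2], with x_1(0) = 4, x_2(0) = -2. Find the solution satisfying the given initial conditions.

x_1(t) = 18e^(4t) - 14e^(2t), x_2(t) = 12e^(4t) - 14e^(2t)

Coefficient matrix A = [[8, -6], [4, -2]].
Characteristic polynomial det(A - λI) = λ^2 - 6λ + 8 = 0.
Eigenvalues λ = 4, 2.
For λ=4: (A-λI) row 1 is [4, -6], so an eigenvector is (-3, -2).
For λ=2: (A-λI) row 1 is [6, -6], so an eigenvector is (-1, -1).
General solution: c_1e^(4t)(-3,-2) + c_2e^(2t)(-1,-1).
Applying x_1(0)=4, x_2(0)=-2 gives c_1=-6, c_2=14.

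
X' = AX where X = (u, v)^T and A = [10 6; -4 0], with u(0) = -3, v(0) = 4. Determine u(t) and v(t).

u(t) = 3e^(6t) - 6e^(4t), v(t) = -2e^(6t) + 6e^(4t)

Coefficient matrix A = [[10, 6], [-4, 0]].
Characteristic polynomial det(A - λI) = λ^2 - 10λ + 24 = 0.
Eigenvalues λ = 6, 4.
For λ=6: (A-λI) row 1 is [4, 6], so an eigenvector is (-3, 2).
For λ=4: (A-λI) row 1 is [6, 6], so an eigenvector is (-1, 1).
General solution: K_1e^(6t)(-3,2) + K_2e^(4t)(-1,1).
Applying u(0)=-3, v(0)=4 gives K_1=-1, K_2=6.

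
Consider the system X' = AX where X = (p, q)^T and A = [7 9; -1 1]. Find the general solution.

p(t) = 3c_1e^(4t) + 3c_2te^(4t) + c_2e^(4t), q(t) = -c_1e^(4t) - c_2te^(4t)

Coefficient matrix A = [[7, 9], [-1, 1]].
Characteristic polynomial det(A - λI) = λ^2 - 8λ + 16 = 0.
Single eigenvalue λ = 4 with algebraic multiplicity 2.
Eigenvector v = (3,-1); generalized eigenvector w with (A-λI)w=v is (1,0).
General solution: e^(4t)[c_1·v + c_2·(t·v + w)].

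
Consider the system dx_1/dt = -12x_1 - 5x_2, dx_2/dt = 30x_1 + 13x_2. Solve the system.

x_1(t) = -c_1e^(3t) + c_2e^(-2t), x_2(t) = 3c_1e^(3t) - 2c_2e^(-2t)

Coefficient matrix A = [[-12, -5], [30, 13]].
Characteristic polynomial det(A - λI) = λ^2 - λ - 6 = 0.
Eigenvalues λ = 3, -2.
For λ=3: (A-λI) row 1 is [-15, -5], so an eigenvector is (-1, 3).
For λ=-2: (A-λI) row 1 is [-10, -5], so an eigenvector is (1, -2).
General solution: c_1e^(3t)(-1,3) + c_2e^(-2t)(1,-2).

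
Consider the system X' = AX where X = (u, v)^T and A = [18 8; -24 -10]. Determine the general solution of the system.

u(t) = -2c_1e^(6t) - c_2e^(2t), v(t) = 3c_1e^(6t) + 2c_2e^(2t)

Coefficient matrix A = [[18, 8], [-24, -10]].
Characteristic polynomial det(A - λI) = λ^2 - 8λ + 12 = 0.
Eigenvalues λ = 6, 2.
For λ=6: (A-λI) row 1 is [12, 8], so an eigenvector is (-2, 3).
For λ=2: (A-λI) row 1 is [16, 8], so an eigenvector is (-1, 2).
General solution: c_1e^(6t)(-2,3) + c_2e^(2t)(-1,2).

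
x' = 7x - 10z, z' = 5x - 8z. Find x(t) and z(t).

x(t) = -C_1e^(-3t) + 2C_2e^(2t), z(t) = -C_1e^(-3t) + C_2e^(2t)

Coefficient matrix A = [[7, -10], [5, -8]].
Characteristic polynomial det(A - λI) = λ^2 + λ - 6 = 0.
Eigenvalues λ = -3, 2.
For λ=-3: (A-λI) row 1 is [10, -10], so an eigenvector is (-1, -1).
For λ=2: (A-λI) row 1 is [5, -10], so an eigenvector is (2, 1).
General solution: C_1e^(-3t)(-1,-1) + C_2e^(2t)(2,1).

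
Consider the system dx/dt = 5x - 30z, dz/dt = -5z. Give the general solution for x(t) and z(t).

x(t) = 3c_1e^(-5t) - c_2e^(5t), z(t) = c_1e^(-5t)

Coefficient matrix A = [[5, -30], [0, -5]].
Characteristic polynomial det(A - λI) = λ^2 - 25 = 0.
Eigenvalues λ = -5, 5.
For λ=-5: (A-λI) row 1 is [10, -30], so an eigenvector is (3, 1).
For λ=5: (A-λI) row 1 is [0, -30], so an eigenvector is (-1, 0).
General solution: c_1e^(-5t)(3,1) + c_2e^(5t)(-1,0).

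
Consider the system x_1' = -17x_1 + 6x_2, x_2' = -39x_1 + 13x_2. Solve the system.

Coefficient matrix A = [[-17, 6], [-39, 13]].
Characteristic polynomial det(A - λI) = λ^2 + 4λ + 13 = 0.
Eigenvalues λ = -2 ± 3i (complex conjugate pair).
For λ=-2+3i: an eigenvector is (1,3) - i(1,2) = (1 - i, 3 - 2i).
A real fundamental pair from Re and Im of e^((-2+3i)t)v: X_1 = e^(-2t)(cos(3t)·(1,3) + sin(3t)·(1,2)), X_2 = e^(-2t)(sin(3t)·(1,3) - cos(3t)·(1,2)).
General solution: C_1X_1 + C_2X_2.

x_1(t) = C_1e^(-2t)sin(3t) + C_1e^(-2t)cos(3t) + C_2e^(-2t)sin(3t) - C_2e^(-2t)cos(3t), x_2(t) = 2C_1e^(-2t)sin(3t) + 3C_1e^(-2t)cos(3t) + 3C_2e^(-2t)sin(3t) - 2C_2e^(-2t)cos(3t)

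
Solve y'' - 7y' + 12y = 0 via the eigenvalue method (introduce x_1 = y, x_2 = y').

y(t) = c_1e^(3t) + c_2e^(4t)

Let x_1 = y, x_2 = y'. Then x_1' = x_2 and x_2' = -12x_1 + 7x_2.
A = [[0,1],[-12,7]]; det(A-λI) = λ^2 - 7λ + 12.
Eigenvalues λ = 3, 4 with eigenvectors (1,3), (1,4).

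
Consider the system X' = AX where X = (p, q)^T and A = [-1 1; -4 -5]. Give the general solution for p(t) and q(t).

p(t) = -C_1e^(-3t) - C_2te^(-3t) - 2C_2e^(-3t), q(t) = 2C_1e^(-3t) + 2C_2te^(-3t) + 3C_2e^(-3t)

Coefficient matrix A = [[-1, 1], [-4, -5]].
Characteristic polynomial det(A - λI) = λ^2 + 6λ + 9 = 0.
Single eigenvalue λ = -3 with algebraic multiplicity 2.
Eigenvector v = (-1,2); generalized eigenvector w with (A-λI)w=v is (-2,3).
General solution: e^(-3t)[C_1·v + C_2·(t·v + w)].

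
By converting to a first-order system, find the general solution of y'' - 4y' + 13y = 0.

Let x_1 = y, x_2 = y'. Then x_1' = x_2 and x_2' = -13x_1 + 4x_2.
A = [[0,1],[-13,4]]; det(A-λI) = λ^2 - 4λ + 13.
Eigenvalues λ = 2 ± 3i.

y(t) = c_1e^(2t)cos(3t) + c_2e^(2t)sin(3t)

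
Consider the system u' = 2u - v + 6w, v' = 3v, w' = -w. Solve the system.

Coefficient matrix A = [[2, -1, 6], [0, 3, 0], [0, 0, -1]].
det(A - λI) = 0 gives eigenvalues λ = 2, 3, -1.
For λ=2: eigenvector (1,0,0).
For λ=3: eigenvector (-1,1,0).
For λ=-1: eigenvector (-2,0,1).
General solution: K_1e^(2t)(1,0,0) + K_2e^(3t)(-1,1,0) + K_3e^(-t)(-2,0,1).

u(t) = K_1e^(2t) - K_2e^(3t) - 2K_3e^(-t), v(t) = K_2e^(3t), w(t) = K_3e^(-t)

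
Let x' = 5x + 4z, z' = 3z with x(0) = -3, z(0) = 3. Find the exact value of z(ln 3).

81

A = [[5,4],[0,3]]; eigenvalues λ = 3, 5.
Eigenvectors: (2,-1) for λ=3, (1,0) for λ=5.
From the initial condition, c_1 = -3, c_2 = 3.
z(ln 3) = (-3)(3^3)(-1) + (3)(3^5)(0) = 81.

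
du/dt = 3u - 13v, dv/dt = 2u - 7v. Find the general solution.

Coefficient matrix A = [[3, -13], [2, -7]].
Characteristic polynomial det(A - λI) = λ^2 + 4λ + 5 = 0.
Eigenvalues λ = -2 ± i (complex conjugate pair).
For λ=-2+i: an eigenvector is (-3,-1) - i(-2,-1) = (-3 + 2i, -1 + i).
A real fundamental pair from Re and Im of e^((-2+i)t)v: X_1 = e^(-2t)(cos(t)·(-3,-1) + sin(t)·(-2,-1)), X_2 = e^(-2t)(sin(t)·(-3,-1) - cos(t)·(-2,-1)).
General solution: K_1X_1 + K_2X_2.

u(t) = -2K_1e^(-2t)sin(t) - 3K_1e^(-2t)cos(t) - 3K_2e^(-2t)sin(t) + 2K_2e^(-2t)cos(t), v(t) = -K_1e^(-2t)sin(t) - K_1e^(-2t)cos(t) - K_2e^(-2t)sin(t) + K_2e^(-2t)cos(t)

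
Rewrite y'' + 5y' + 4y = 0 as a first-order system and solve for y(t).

y(t) = C_1e^(-4t) + C_2e^(-t)

Let x_1 = y, x_2 = y'. Then x_1' = x_2 and x_2' = -4x_1 - 5x_2.
A = [[0,1],[-4,-5]]; det(A-λI) = λ^2 + 5λ + 4.
Eigenvalues λ = -4, -1 with eigenvectors (1,-4), (1,-1).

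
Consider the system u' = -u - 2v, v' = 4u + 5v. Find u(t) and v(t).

Coefficient matrix A = [[-1, -2], [4, 5]].
Characteristic polynomial det(A - λI) = λ^2 - 4λ + 3 = 0.
Eigenvalues λ = 1, 3.
For λ=1: (A-λI) row 1 is [-2, -2], so an eigenvector is (1, -1).
For λ=3: (A-λI) row 1 is [-4, -2], so an eigenvector is (1, -2).
General solution: c_1e^(t)(1,-1) + c_2e^(3t)(1,-2).

u(t) = c_1e^(t) + c_2e^(3t), v(t) = -c_1e^(t) - 2c_2e^(3t)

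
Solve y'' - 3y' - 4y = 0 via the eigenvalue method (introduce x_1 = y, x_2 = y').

y(t) = K_1e^(4t) + K_2e^(-t)

Let x_1 = y, x_2 = y'. Then x_1' = x_2 and x_2' = 4x_1 + 3x_2.
A = [[0,1],[4,3]]; det(A-λI) = λ^2 - 3λ - 4.
Eigenvalues λ = 4, -1 with eigenvectors (1,4), (1,-1).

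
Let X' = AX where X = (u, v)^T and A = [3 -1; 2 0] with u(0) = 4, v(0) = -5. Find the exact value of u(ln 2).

34

A = [[3,-1],[2,0]]; eigenvalues λ = 2, 1.
Eigenvectors: (1,1) for λ=2, (-1,-2) for λ=1.
From the initial condition, c_1 = 13, c_2 = 9.
u(ln 2) = (13)(2^2)(1) + (9)(2^1)(-1) = 34.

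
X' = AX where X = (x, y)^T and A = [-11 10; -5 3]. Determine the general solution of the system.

x(t) = C_1e^(-4t)sin(t) - 3C_1e^(-4t)cos(t) - 3C_2e^(-4t)sin(t) - C_2e^(-4t)cos(t), y(t) = C_1e^(-4t)sin(t) - 2C_1e^(-4t)cos(t) - 2C_2e^(-4t)sin(t) - C_2e^(-4t)cos(t)

Coefficient matrix A = [[-11, 10], [-5, 3]].
Characteristic polynomial det(A - λI) = λ^2 + 8λ + 17 = 0.
Eigenvalues λ = -4 ± i (complex conjugate pair).
For λ=-4+i: an eigenvector is (-3,-2) - i(1,1) = (-3 - i, -2 - i).
A real fundamental pair from Re and Im of e^((-4+i)t)v: X_1 = e^(-4t)(cos(t)·(-3,-2) + sin(t)·(1,1)), X_2 = e^(-4t)(sin(t)·(-3,-2) - cos(t)·(1,1)).
General solution: C_1X_1 + C_2X_2.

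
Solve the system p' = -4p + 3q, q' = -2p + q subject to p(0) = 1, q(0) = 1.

p(t) = e^(-t), q(t) = e^(-t)

Coefficient matrix A = [[-4, 3], [-2, 1]].
Characteristic polynomial det(A - λI) = λ^2 + 3λ + 2 = 0.
Eigenvalues λ = -1, -2.
For λ=-1: (A-λI) row 1 is [-3, 3], so an eigenvector is (-1, -1).
For λ=-2: (A-λI) row 1 is [-2, 3], so an eigenvector is (-3, -2).
General solution: c_1e^(-t)(-1,-1) + c_2e^(-2t)(-3,-2).
Applying p(0)=1, q(0)=1 gives c_1=-1, c_2=0.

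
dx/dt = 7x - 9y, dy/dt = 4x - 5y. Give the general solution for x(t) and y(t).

Coefficient matrix A = [[7, -9], [4, -5]].
Characteristic polynomial det(A - λI) = λ^2 - 2λ + 1 = 0.
Single eigenvalue λ = 1 with algebraic multiplicity 2.
Eigenvector v = (3,2); generalized eigenvector w with (A-λI)w=v is (2,1).
General solution: e^(t)[c_1·v + c_2·(t·v + w)].

x(t) = 3c_1e^(t) + 3c_2te^(t) + 2c_2e^(t), y(t) = 2c_1e^(t) + 2c_2te^(t) + c_2e^(t)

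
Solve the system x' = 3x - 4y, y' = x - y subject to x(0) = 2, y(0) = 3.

Coefficient matrix A = [[3, -4], [1, -1]].
Characteristic polynomial det(A - λI) = λ^2 - 2λ + 1 = 0.
Single eigenvalue λ = 1 with algebraic multiplicity 2.
Eigenvector v = (2,1); generalized eigenvector w with (A-λI)w=v is (1,0).
General solution: e^(t)[C_1·v + C_2·(t·v + w)].
Applying x(0)=2, y(0)=3 gives C_1=3, C_2=-4.

x(t) = -8te^(t) + 2e^(t), y(t) = -4te^(t) + 3e^(t)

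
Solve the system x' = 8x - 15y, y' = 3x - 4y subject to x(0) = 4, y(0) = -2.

x(t) = 18e^(2t)sin(3t) + 4e^(2t)cos(3t), y(t) = 8e^(2t)sin(3t) - 2e^(2t)cos(3t)

Coefficient matrix A = [[8, -15], [3, -4]].
Characteristic polynomial det(A - λI) = λ^2 - 4λ + 13 = 0.
Eigenvalues λ = 2 ± 3i (complex conjugate pair).
For λ=2+3i: an eigenvector is (-2,-1) - i(1,0) = (-2 - i, -1).
A real fundamental pair from Re and Im of e^((2+3i)t)v: X_1 = e^(2t)(cos(3t)·(-2,-1) + sin(3t)·(1,0)), X_2 = e^(2t)(sin(3t)·(-2,-1) - cos(3t)·(1,0)).
General solution: K_1X_1 + K_2X_2.
Applying x(0)=4, y(0)=-2 gives K_1=2, K_2=-8.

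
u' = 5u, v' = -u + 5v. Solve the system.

u(t) = K_2e^(5t), v(t) = -K_1e^(5t) - K_2te^(5t)

Coefficient matrix A = [[5, 0], [-1, 5]].
Characteristic polynomial det(A - λI) = λ^2 - 10λ + 25 = 0.
Single eigenvalue λ = 5 with algebraic multiplicity 2.
Eigenvector v = (0,-1); generalized eigenvector w with (A-λI)w=v is (1,0).
General solution: e^(5t)[K_1·v + K_2·(t·v + w)].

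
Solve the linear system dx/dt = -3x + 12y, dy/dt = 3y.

Coefficient matrix A = [[-3, 12], [0, 3]].
Characteristic polynomial det(A - λI) = λ^2 - 9 = 0.
Eigenvalues λ = -3, 3.
For λ=-3: (A-λI) row 1 is [0, 12], so an eigenvector is (1, 0).
For λ=3: (A-λI) row 1 is [-6, 12], so an eigenvector is (2, 1).
General solution: K_1e^(-3t)(1,0) + K_2e^(3t)(2,1).

x(t) = K_1e^(-3t) + 2K_2e^(3t), y(t) = K_2e^(3t)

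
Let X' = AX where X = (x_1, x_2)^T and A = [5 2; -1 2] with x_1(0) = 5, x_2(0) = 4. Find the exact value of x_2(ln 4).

-1472

A = [[5,2],[-1,2]]; eigenvalues λ = 3, 4.
Eigenvectors: (-1,1) for λ=3, (2,-1) for λ=4.
From the initial condition, c_1 = 13, c_2 = 9.
x_2(ln 4) = (13)(4^3)(1) + (9)(4^4)(-1) = -1472.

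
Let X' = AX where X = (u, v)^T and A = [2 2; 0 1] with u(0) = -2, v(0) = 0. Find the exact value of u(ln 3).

A = [[2,2],[0,1]]; eigenvalues λ = 1, 2.
Eigenvectors: (-2,1) for λ=1, (1,0) for λ=2.
From the initial condition, c_1 = 0, c_2 = -2.
u(ln 3) = (0)(3^1)(-2) + (-2)(3^2)(1) = -18.

-18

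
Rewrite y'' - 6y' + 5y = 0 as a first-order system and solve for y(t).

y(t) = K_1e^(5t) + K_2e^(t)

Let x_1 = y, x_2 = y'. Then x_1' = x_2 and x_2' = -5x_1 + 6x_2.
A = [[0,1],[-5,6]]; det(A-λI) = λ^2 - 6λ + 5.
Eigenvalues λ = 5, 1 with eigenvectors (1,5), (1,1).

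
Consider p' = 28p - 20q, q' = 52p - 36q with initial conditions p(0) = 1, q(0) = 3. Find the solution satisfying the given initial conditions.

p(t) = -7e^(-4t)sin(4t) + e^(-4t)cos(4t), q(t) = -11e^(-4t)sin(4t) + 3e^(-4t)cos(4t)

Coefficient matrix A = [[28, -20], [52, -36]].
Characteristic polynomial det(A - λI) = λ^2 + 8λ + 32 = 0.
Eigenvalues λ = -4 ± 4i (complex conjugate pair).
For λ=-4+4i: an eigenvector is (1,2) - i(-2,-3) = (1 + 2i, 2 + 3i).
A real fundamental pair from Re and Im of e^((-4+4i)t)v: X_1 = e^(-4t)(cos(4t)·(1,2) + sin(4t)·(-2,-3)), X_2 = e^(-4t)(sin(4t)·(1,2) - cos(4t)·(-2,-3)).
General solution: c_1X_1 + c_2X_2.
Applying p(0)=1, q(0)=3 gives c_1=3, c_2=-1.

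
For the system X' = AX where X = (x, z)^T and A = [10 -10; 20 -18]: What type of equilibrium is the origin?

A = [[10,-10],[20,-18]]; det(A-λI) = λ^2 + 8λ + 20.
λ = -4 ± 2i: negative real part.

stable spiral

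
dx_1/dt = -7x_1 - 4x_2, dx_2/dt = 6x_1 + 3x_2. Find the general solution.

Coefficient matrix A = [[-7, -4], [6, 3]].
Characteristic polynomial det(A - λI) = λ^2 + 4λ + 3 = 0.
Eigenvalues λ = -1, -3.
For λ=-1: (A-λI) row 1 is [-6, -4], so an eigenvector is (2, -3).
For λ=-3: (A-λI) row 1 is [-4, -4], so an eigenvector is (1, -1).
General solution: C_1e^(-t)(2,-3) + C_2e^(-3t)(1,-1).

x_1(t) = 2C_1e^(-t) + C_2e^(-3t), x_2(t) = -3C_1e^(-t) - C_2e^(-3t)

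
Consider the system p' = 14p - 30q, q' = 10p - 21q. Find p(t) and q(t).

Coefficient matrix A = [[14, -30], [10, -21]].
Characteristic polynomial det(A - λI) = λ^2 + 7λ + 6 = 0.
Eigenvalues λ = -1, -6.
For λ=-1: (A-λI) row 1 is [15, -30], so an eigenvector is (-2, -1).
For λ=-6: (A-λI) row 1 is [20, -30], so an eigenvector is (3, 2).
General solution: C_1e^(-t)(-2,-1) + C_2e^(-6t)(3,2).

p(t) = -2C_1e^(-t) + 3C_2e^(-6t), q(t) = -C_1e^(-t) + 2C_2e^(-6t)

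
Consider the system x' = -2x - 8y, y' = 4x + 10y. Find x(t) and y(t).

x(t) = -c_1e^(6t) - 2c_2e^(2t), y(t) = c_1e^(6t) + c_2e^(2t)

Coefficient matrix A = [[-2, -8], [4, 10]].
Characteristic polynomial det(A - λI) = λ^2 - 8λ + 12 = 0.
Eigenvalues λ = 6, 2.
For λ=6: (A-λI) row 1 is [-8, -8], so an eigenvector is (-1, 1).
For λ=2: (A-λI) row 1 is [-4, -8], so an eigenvector is (-2, 1).
General solution: c_1e^(6t)(-1,1) + c_2e^(2t)(-2,1).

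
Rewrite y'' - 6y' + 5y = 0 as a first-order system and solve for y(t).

Let x_1 = y, x_2 = y'. Then x_1' = x_2 and x_2' = -5x_1 + 6x_2.
A = [[0,1],[-5,6]]; det(A-λI) = λ^2 - 6λ + 5.
Eigenvalues λ = 5, 1 with eigenvectors (1,5), (1,1).

y(t) = K_1e^(5t) + K_2e^(t)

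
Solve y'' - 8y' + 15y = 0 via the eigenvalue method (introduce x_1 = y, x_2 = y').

Let x_1 = y, x_2 = y'. Then x_1' = x_2 and x_2' = -15x_1 + 8x_2.
A = [[0,1],[-15,8]]; det(A-λI) = λ^2 - 8λ + 15.
Eigenvalues λ = 3, 5 with eigenvectors (1,3), (1,5).

y(t) = c_1e^(3t) + c_2e^(5t)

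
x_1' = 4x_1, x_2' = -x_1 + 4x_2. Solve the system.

Coefficient matrix A = [[4, 0], [-1, 4]].
Characteristic polynomial det(A - λI) = λ^2 - 8λ + 16 = 0.
Single eigenvalue λ = 4 with algebraic multiplicity 2.
Eigenvector v = (0,-1); generalized eigenvector w with (A-λI)w=v is (1,2).
General solution: e^(4t)[c_1·v + c_2·(t·v + w)].

x_1(t) = c_2e^(4t), x_2(t) = -c_1e^(4t) - c_2te^(4t) + 2c_2e^(4t)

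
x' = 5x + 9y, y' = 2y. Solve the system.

x(t) = -3C_1e^(2t) + C_2e^(5t), y(t) = C_1e^(2t)

Coefficient matrix A = [[5, 9], [0, 2]].
Characteristic polynomial det(A - λI) = λ^2 - 7λ + 10 = 0.
Eigenvalues λ = 2, 5.
For λ=2: (A-λI) row 1 is [3, 9], so an eigenvector is (-3, 1).
For λ=5: (A-λI) row 1 is [0, 9], so an eigenvector is (1, 0).
General solution: C_1e^(2t)(-3,1) + C_2e^(5t)(1,0).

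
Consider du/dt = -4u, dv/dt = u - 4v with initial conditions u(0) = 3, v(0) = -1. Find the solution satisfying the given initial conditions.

Coefficient matrix A = [[-4, 0], [1, -4]].
Characteristic polynomial det(A - λI) = λ^2 + 8λ + 16 = 0.
Single eigenvalue λ = -4 with algebraic multiplicity 2.
Eigenvector v = (0,1); generalized eigenvector w with (A-λI)w=v is (1,3).
General solution: e^(-4t)[K_1·v + K_2·(t·v + w)].
Applying u(0)=3, v(0)=-1 gives K_1=-10, K_2=3.

u(t) = 3e^(-4t), v(t) = 3te^(-4t) - e^(-4t)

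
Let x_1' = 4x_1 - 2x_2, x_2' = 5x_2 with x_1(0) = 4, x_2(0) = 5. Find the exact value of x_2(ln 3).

1215

A = [[4,-2],[0,5]]; eigenvalues λ = 4, 5.
Eigenvectors: (-1,0) for λ=4, (-2,1) for λ=5.
From the initial condition, c_1 = -14, c_2 = 5.
x_2(ln 3) = (-14)(3^4)(0) + (5)(3^5)(1) = 1215.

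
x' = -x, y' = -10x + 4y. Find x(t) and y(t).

Coefficient matrix A = [[-1, 0], [-10, 4]].
Characteristic polynomial det(A - λI) = λ^2 - 3λ - 4 = 0.
Eigenvalues λ = -1, 4.
For λ=-1: (A-λI) row 2 is [-10, 5], so an eigenvector is (-1, -2).
For λ=4: (A-λI) row 1 is [-5, 0], so an eigenvector is (0, 1).
General solution: K_1e^(-t)(-1,-2) + K_2e^(4t)(0,1).

x(t) = -K_1e^(-t), y(t) = -2K_1e^(-t) + K_2e^(4t)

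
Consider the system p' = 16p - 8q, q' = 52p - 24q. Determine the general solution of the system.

Coefficient matrix A = [[16, -8], [52, -24]].
Characteristic polynomial det(A - λI) = λ^2 + 8λ + 32 = 0.
Eigenvalues λ = -4 ± 4i (complex conjugate pair).
For λ=-4+4i: an eigenvector is (1,2) - i(1,3) = (1 - i, 2 - 3i).
A real fundamental pair from Re and Im of e^((-4+4i)t)v: X_1 = e^(-4t)(cos(4t)·(1,2) + sin(4t)·(1,3)), X_2 = e^(-4t)(sin(4t)·(1,2) - cos(4t)·(1,3)).
General solution: K_1X_1 + K_2X_2.

p(t) = K_1e^(-4t)sin(4t) + K_1e^(-4t)cos(4t) + K_2e^(-4t)sin(4t) - K_2e^(-4t)cos(4t), q(t) = 3K_1e^(-4t)sin(4t) + 2K_1e^(-4t)cos(4t) + 2K_2e^(-4t)sin(4t) - 3K_2e^(-4t)cos(4t)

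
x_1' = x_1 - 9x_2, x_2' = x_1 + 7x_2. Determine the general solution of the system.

Coefficient matrix A = [[1, -9], [1, 7]].
Characteristic polynomial det(A - λI) = λ^2 - 8λ + 16 = 0.
Single eigenvalue λ = 4 with algebraic multiplicity 2.
Eigenvector v = (-3,1); generalized eigenvector w with (A-λI)w=v is (1,0).
General solution: e^(4t)[K_1·v + K_2·(t·v + w)].

x_1(t) = -3K_1e^(4t) - 3K_2te^(4t) + K_2e^(4t), x_2(t) = K_1e^(4t) + K_2te^(4t)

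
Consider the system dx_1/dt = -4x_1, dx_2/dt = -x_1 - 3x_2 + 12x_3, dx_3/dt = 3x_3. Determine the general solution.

x_1(t) = c_3e^(-4t), x_2(t) = 2c_1e^(3t) + c_2e^(-3t) + c_3e^(-4t), x_3(t) = c_1e^(3t)

Coefficient matrix A = [[-4, 0, 0], [-1, -3, 12], [0, 0, 3]].
det(A - λI) = 0 gives eigenvalues λ = 3, -3, -4.
For λ=3: eigenvector (0,2,1).
For λ=-3: eigenvector (0,1,0).
For λ=-4: eigenvector (1,1,0).
General solution: c_1e^(3t)(0,2,1) + c_2e^(-3t)(0,1,0) + c_3e^(-4t)(1,1,0).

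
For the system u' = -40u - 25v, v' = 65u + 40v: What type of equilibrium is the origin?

A = [[-40,-25],[65,40]]; det(A-λI) = λ^2 + 25.
λ = 0 ± 5i: zero real part.

center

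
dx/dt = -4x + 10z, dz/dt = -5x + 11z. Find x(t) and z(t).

Coefficient matrix A = [[-4, 10], [-5, 11]].
Characteristic polynomial det(A - λI) = λ^2 - 7λ + 6 = 0.
Eigenvalues λ = 1, 6.
For λ=1: (A-λI) row 1 is [-5, 10], so an eigenvector is (-2, -1).
For λ=6: (A-λI) row 1 is [-10, 10], so an eigenvector is (1, 1).
General solution: C_1e^(t)(-2,-1) + C_2e^(6t)(1,1).

x(t) = -2C_1e^(t) + C_2e^(6t), z(t) = -C_1e^(t) + C_2e^(6t)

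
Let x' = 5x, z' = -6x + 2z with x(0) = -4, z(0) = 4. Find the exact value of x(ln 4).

-4096

A = [[5,0],[-6,2]]; eigenvalues λ = 5, 2.
Eigenvectors: (1,-2) for λ=5, (0,1) for λ=2.
From the initial condition, c_1 = -4, c_2 = -4.
x(ln 4) = (-4)(4^5)(1) + (-4)(4^2)(0) = -4096.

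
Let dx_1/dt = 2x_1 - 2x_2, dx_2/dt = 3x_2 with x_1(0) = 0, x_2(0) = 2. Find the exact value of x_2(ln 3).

54

A = [[2,-2],[0,3]]; eigenvalues λ = 3, 2.
Eigenvectors: (2,-1) for λ=3, (-1,0) for λ=2.
From the initial condition, c_1 = -2, c_2 = -4.
x_2(ln 3) = (-2)(3^3)(-1) + (-4)(3^2)(0) = 54.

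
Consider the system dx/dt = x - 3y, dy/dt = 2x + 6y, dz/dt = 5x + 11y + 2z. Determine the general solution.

x(t) = 3C_1e^(3t) - C_2e^(4t), y(t) = -2C_1e^(3t) + C_2e^(4t), z(t) = -7C_1e^(3t) + 3C_2e^(4t) + C_3e^(2t)

Coefficient matrix A = [[1, -3, 0], [2, 6, 0], [5, 11, 2]].
det(A - λI) = 0 gives eigenvalues λ = 3, 4, 2.
For λ=3: eigenvector (3,-2,-7).
For λ=4: eigenvector (-1,1,3).
For λ=2: eigenvector (0,0,1).
General solution: C_1e^(3t)(3,-2,-7) + C_2e^(4t)(-1,1,3) + C_3e^(2t)(0,0,1).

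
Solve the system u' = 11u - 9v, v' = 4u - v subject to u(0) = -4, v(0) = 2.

u(t) = -42te^(5t) - 4e^(5t), v(t) = -28te^(5t) + 2e^(5t)

Coefficient matrix A = [[11, -9], [4, -1]].
Characteristic polynomial det(A - λI) = λ^2 - 10λ + 25 = 0.
Single eigenvalue λ = 5 with algebraic multiplicity 2.
Eigenvector v = (3,2); generalized eigenvector w with (A-λI)w=v is (2,1).
General solution: e^(5t)[c_1·v + c_2·(t·v + w)].
Applying u(0)=-4, v(0)=2 gives c_1=8, c_2=-14.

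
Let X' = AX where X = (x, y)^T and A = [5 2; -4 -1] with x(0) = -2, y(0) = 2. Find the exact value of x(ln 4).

A = [[5,2],[-4,-1]]; eigenvalues λ = 3, 1.
Eigenvectors: (-1,1) for λ=3, (-1,2) for λ=1.
From the initial condition, c_1 = 2, c_2 = 0.
x(ln 4) = (2)(4^3)(-1) + (0)(4^1)(-1) = -128.

-128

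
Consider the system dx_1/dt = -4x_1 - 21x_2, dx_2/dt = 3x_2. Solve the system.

Coefficient matrix A = [[-4, -21], [0, 3]].
Characteristic polynomial det(A - λI) = λ^2 + λ - 12 = 0.
Eigenvalues λ = -4, 3.
For λ=-4: (A-λI) row 1 is [0, -21], so an eigenvector is (-1, 0).
For λ=3: (A-λI) row 1 is [-7, -21], so an eigenvector is (-3, 1).
General solution: K_1e^(-4t)(-1,0) + K_2e^(3t)(-3,1).

x_1(t) = -K_1e^(-4t) - 3K_2e^(3t), x_2(t) = K_2e^(3t)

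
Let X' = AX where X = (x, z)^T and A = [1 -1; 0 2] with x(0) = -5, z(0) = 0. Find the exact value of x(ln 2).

A = [[1,-1],[0,2]]; eigenvalues λ = 2, 1.
Eigenvectors: (-1,1) for λ=2, (1,0) for λ=1.
From the initial condition, c_1 = 0, c_2 = -5.
x(ln 2) = (0)(2^2)(-1) + (-5)(2^1)(1) = -10.

-10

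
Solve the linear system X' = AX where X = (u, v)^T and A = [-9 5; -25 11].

u(t) = C_1e^(t)cos(5t) + C_2e^(t)sin(5t), v(t) = -C_1e^(t)sin(5t) + 2C_1e^(t)cos(5t) + 2C_2e^(t)sin(5t) + C_2e^(t)cos(5t)

Coefficient matrix A = [[-9, 5], [-25, 11]].
Characteristic polynomial det(A - λI) = λ^2 - 2λ + 26 = 0.
Eigenvalues λ = 1 ± 5i (complex conjugate pair).
For λ=1+5i: an eigenvector is (1,2) - i(0,-1) = (1, 2 + i).
A real fundamental pair from Re and Im of e^((1+5i)t)v: X_1 = e^(t)(cos(5t)·(1,2) + sin(5t)·(0,-1)), X_2 = e^(t)(sin(5t)·(1,2) - cos(5t)·(0,-1)).
General solution: C_1X_1 + C_2X_2.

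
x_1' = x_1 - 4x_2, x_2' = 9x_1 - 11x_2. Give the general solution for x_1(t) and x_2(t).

x_1(t) = 2K_1e^(-5t) + 2K_2te^(-5t) + K_2e^(-5t), x_2(t) = 3K_1e^(-5t) + 3K_2te^(-5t) + K_2e^(-5t)

Coefficient matrix A = [[1, -4], [9, -11]].
Characteristic polynomial det(A - λI) = λ^2 + 10λ + 25 = 0.
Single eigenvalue λ = -5 with algebraic multiplicity 2.
Eigenvector v = (2,3); generalized eigenvector w with (A-λI)w=v is (1,1).
General solution: e^(-5t)[K_1·v + K_2·(t·v + w)].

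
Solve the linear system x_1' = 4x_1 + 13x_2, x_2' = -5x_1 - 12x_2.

Coefficient matrix A = [[4, 13], [-5, -12]].
Characteristic polynomial det(A - λI) = λ^2 + 8λ + 17 = 0.
Eigenvalues λ = -4 ± i (complex conjugate pair).
For λ=-4+i: an eigenvector is (-3,2) - i(2,-1) = (-3 - 2i, 2 + i).
A real fundamental pair from Re and Im of e^((-4+i)t)v: X_1 = e^(-4t)(cos(t)·(-3,2) + sin(t)·(2,-1)), X_2 = e^(-4t)(sin(t)·(-3,2) - cos(t)·(2,-1)).
General solution: C_1X_1 + C_2X_2.

x_1(t) = 2C_1e^(-4t)sin(t) - 3C_1e^(-4t)cos(t) - 3C_2e^(-4t)sin(t) - 2C_2e^(-4t)cos(t), x_2(t) = -C_1e^(-4t)sin(t) + 2C_1e^(-4t)cos(t) + 2C_2e^(-4t)sin(t) + C_2e^(-4t)cos(t)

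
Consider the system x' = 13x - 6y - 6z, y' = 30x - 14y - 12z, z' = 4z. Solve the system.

x(t) = C_1e^(t) + 2C_2e^(-2t) - 2C_3e^(4t), y(t) = 2C_1e^(t) + 5C_2e^(-2t) - 4C_3e^(4t), z(t) = C_3e^(4t)

Coefficient matrix A = [[13, -6, -6], [30, -14, -12], [0, 0, 4]].
det(A - λI) = 0 gives eigenvalues λ = 1, -2, 4.
For λ=1: eigenvector (1,2,0).
For λ=-2: eigenvector (2,5,0).
For λ=4: eigenvector (-2,-4,1).
General solution: C_1e^(t)(1,2,0) + C_2e^(-2t)(2,5,0) + C_3e^(4t)(-2,-4,1).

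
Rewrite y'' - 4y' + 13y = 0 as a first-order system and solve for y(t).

y(t) = C_1e^(2t)cos(3t) + C_2e^(2t)sin(3t)

Let x_1 = y, x_2 = y'. Then x_1' = x_2 and x_2' = -13x_1 + 4x_2.
A = [[0,1],[-13,4]]; det(A-λI) = λ^2 - 4λ + 13.
Eigenvalues λ = 2 ± 3i.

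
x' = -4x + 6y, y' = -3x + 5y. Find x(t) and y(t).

x(t) = -C_1e^(2t) + 2C_2e^(-t), y(t) = -C_1e^(2t) + C_2e^(-t)

Coefficient matrix A = [[-4, 6], [-3, 5]].
Characteristic polynomial det(A - λI) = λ^2 - λ - 2 = 0.
Eigenvalues λ = 2, -1.
For λ=2: (A-λI) row 1 is [-6, 6], so an eigenvector is (-1, -1).
For λ=-1: (A-λI) row 1 is [-3, 6], so an eigenvector is (2, 1).
General solution: C_1e^(2t)(-1,-1) + C_2e^(-t)(2,1).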